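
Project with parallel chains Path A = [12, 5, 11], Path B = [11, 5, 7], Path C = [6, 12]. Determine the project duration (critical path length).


Path A: 12 + 5 + 11 = 28
Path B: 11 + 5 + 7 = 23
Path C: 6 + 12 = 18
Critical path = longest = max(28, 23, 18)
= 28 (Path A)


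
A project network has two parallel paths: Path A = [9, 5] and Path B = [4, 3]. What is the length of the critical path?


Path A: 9 + 5 = 14
Path B: 4 + 3 = 7
Critical path = longest = max(14, 7)
= 14 (Path A)


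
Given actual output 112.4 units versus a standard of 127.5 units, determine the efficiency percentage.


Efficiency = (actual / standard) × 100
= (112.4 / 127.5) × 100
= 88.2%


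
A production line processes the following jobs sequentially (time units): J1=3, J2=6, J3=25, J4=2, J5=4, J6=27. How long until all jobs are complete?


Sequential makespan: sum all processing times
= 3 + 6 + 25 + 2 + 4 + 27
= 67 time units


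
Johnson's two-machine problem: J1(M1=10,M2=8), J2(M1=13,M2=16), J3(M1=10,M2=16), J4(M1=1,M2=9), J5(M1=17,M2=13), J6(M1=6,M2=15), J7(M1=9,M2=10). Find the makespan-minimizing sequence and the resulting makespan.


Johnson's rule:
Group 1 (M1≤M2, sort by M1): ['J4', 'J6', 'J7', 'J3', 'J2']
Group 2 (M1>M2, sort desc M2): ['J5', 'J1']
Sequence: J4 → J6 → J7 → J3 → J2 → J5 → J1
Makespan calculation:
  J4: M1 done=1, M2 done=10
  J6: M1 done=7, M2 done=25
  J7: M1 done=16, M2 done=35
  J3: M1 done=26, M2 done=51
  J2: M1 done=39, M2 done=67
  J5: M1 done=56, M2 done=80
  J1: M1 done=66, M2 done=88
= Sequence: J4 → J6 → J7 → J3 → J2 → J5 → J1, Makespan: 88


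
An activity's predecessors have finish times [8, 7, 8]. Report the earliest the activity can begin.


ES = max of all predecessor completion times
Predecessors: [8, 7, 8]
ES = max(8, 7, 8)
= 8


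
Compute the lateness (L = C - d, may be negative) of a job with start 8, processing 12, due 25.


Completion = 8 + 12 = 20
Lateness = C - d = 20 - 25
= -5


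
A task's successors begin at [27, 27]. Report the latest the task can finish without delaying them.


LF = min of all successor start times
Successors start at: [27, 27]
LF = min(27, 27)
= 27


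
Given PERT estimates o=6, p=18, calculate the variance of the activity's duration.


σ² = ((p - o) / 6)² = (p - o)² / 36
= (18 - 6)² / 36
= 12² / 36
= 144 / 36
= 4.0000


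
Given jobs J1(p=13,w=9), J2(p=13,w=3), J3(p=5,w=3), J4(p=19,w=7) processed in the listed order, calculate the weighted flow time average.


Completion times:
  J1: C=13, w×C=9×13=117
  J2: C=26, w×C=3×26=78
  J3: C=31, w×C=3×31=93
  J4: C=50, w×C=7×50=350
Sum w×C = 638
Sum w = 22
Weighted avg = 638/22
= 29.00


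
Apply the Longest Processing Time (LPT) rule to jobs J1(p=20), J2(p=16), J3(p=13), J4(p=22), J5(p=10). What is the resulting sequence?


LPT: sort by longest processing time first
  J4: p=22
  J1: p=20
  J2: p=16
  J3: p=13
  J5: p=10
Order: J4 → J1 → J2 → J3 → J5


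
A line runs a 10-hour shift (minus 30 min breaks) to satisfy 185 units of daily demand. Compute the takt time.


Available = 10×60 - 30 = 570 min
Takt time = 570 / 185
= 3.08 min/unit


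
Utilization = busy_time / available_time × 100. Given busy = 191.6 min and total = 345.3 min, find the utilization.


Utilization = busy / total × 100
= 191.6 / 345.3 × 100
= 55.5%


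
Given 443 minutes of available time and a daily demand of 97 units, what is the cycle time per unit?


Cycle time = available time / demand
= 443 / 97
= 4.57 min/unit


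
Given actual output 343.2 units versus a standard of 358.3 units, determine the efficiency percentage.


Efficiency = (actual / standard) × 100
= (343.2 / 358.3) × 100
= 95.8%


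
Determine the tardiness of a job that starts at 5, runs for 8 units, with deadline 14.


Completion = start + processing = 5 + 8 = 13
Tardiness = max(0, C - d) = max(0, 13 - 14)
= max(0, -1)
= 0


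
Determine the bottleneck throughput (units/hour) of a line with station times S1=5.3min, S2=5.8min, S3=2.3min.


Bottleneck = longest station time
Station times: [5.3, 5.8, 2.3]
Max = 5.8 min
Rate = 60 / 5.8
= 10.34 units/hour (bottleneck: 5.8min)


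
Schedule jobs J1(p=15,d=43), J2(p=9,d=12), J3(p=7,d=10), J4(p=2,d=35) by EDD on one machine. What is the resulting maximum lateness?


EDD order: J3 → J2 → J4 → J1
Completion and lateness:
  J3: C=7, d=10, L=7-10=-3
  J2: C=16, d=12, L=16-12=4
  J4: C=18, d=35, L=18-35=-17
  J1: C=33, d=43, L=33-43=-10
Lmax = max(-3, 4, -17, -10)
= 4


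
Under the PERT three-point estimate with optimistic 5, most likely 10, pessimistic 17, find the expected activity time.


te = (o + 4m + p) / 6
= (5 + 4×10 + 17) / 6
= (5 + 40 + 17) / 6
= 62 / 6
= 10.33


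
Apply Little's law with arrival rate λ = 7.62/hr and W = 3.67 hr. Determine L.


Little's law: L = λ × W
= 7.62 × 3.67
= 27.97


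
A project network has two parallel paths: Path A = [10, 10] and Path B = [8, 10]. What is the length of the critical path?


Path A: 10 + 10 = 20
Path B: 8 + 10 = 18
Critical path = longest = max(20, 18)
= 20 (Path A)


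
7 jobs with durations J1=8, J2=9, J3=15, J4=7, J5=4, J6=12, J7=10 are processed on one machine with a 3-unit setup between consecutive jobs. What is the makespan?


Makespan = Σ processing + (n-1) × setup
= (8 + 9 + 15 + 7 + 4 + 12 + 10) + (7-1)×3
= 65 + 18
= 83 time units


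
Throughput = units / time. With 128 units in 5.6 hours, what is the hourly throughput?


Throughput = units / time
= 128 / 5.6
= 22.9 units/hour


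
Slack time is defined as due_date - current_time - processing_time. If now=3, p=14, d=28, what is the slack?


Slack = due - current_time - processing
= 28 - 3 - 14
= 11


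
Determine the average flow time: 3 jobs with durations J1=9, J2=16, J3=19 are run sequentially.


Completion times:
  J1: completes at 9
  J2: completes at 25
  J3: completes at 44
Sum = 78
Average = 78/3
= 26.00


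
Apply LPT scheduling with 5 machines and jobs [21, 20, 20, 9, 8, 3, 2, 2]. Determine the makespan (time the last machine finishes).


Jobs (LPT sorted): [21, 20, 20, 9, 8, 3, 2, 2]
Machines: 5
  J=21 → Machine 1 (load: 0+21=21)
  J=20 → Machine 2 (load: 0+20=20)
  J=20 → Machine 3 (load: 0+20=20)
  J=9 → Machine 4 (load: 0+9=9)
  J=8 → Machine 5 (load: 0+8=8)
  J=3 → Machine 5 (load: 8+3=11)
  J=2 → Machine 4 (load: 9+2=11)
  J=2 → Machine 4 (load: 11+2=13)
Machine loads: [21, 20, 20, 13, 11]
Makespan = max = 21 time units


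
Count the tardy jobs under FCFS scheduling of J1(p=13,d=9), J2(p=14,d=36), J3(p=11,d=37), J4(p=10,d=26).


Completion vs due date:
  J1: C=13, d=9 → TARDY
  J2: C=27, d=36 → on time
  J3: C=38, d=37 → TARDY
  J4: C=48, d=26 → TARDY
Tardy jobs: J1, J3, J4
Count = 3


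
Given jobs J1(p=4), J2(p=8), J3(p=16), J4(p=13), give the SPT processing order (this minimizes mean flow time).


SPT: sort by shortest processing time
  J1: p=4
  J2: p=8
  J4: p=13
  J3: p=16
Order: J1 → J2 → J4 → J3


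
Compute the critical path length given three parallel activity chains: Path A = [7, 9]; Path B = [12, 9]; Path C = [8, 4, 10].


Path A: 7 + 9 = 16
Path B: 12 + 9 = 21
Path C: 8 + 4 + 10 = 22
Critical path = longest = max(16, 21, 22)
= 22 (Path C)


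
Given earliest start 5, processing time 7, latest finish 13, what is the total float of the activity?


EF = ES + duration = 5 + 7 = 12
LS = LF - duration = 13 - 7 = 6
Total Float = LF - EF = 13 - 12
(or LS - ES = 6 - 5)
= 1


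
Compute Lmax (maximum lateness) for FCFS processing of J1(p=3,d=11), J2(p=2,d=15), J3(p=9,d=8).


Lateness per job (L = C - d):
  J1: C=3, d=11, L=-8
  J2: C=5, d=15, L=-10
  J3: C=14, d=8, L=6
Lmax = max(-8, -10, 6)
= 6


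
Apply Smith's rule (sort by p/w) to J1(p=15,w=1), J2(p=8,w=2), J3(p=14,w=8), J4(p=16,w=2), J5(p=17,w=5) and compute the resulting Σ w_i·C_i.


WSPT order (by p/w): J3 → J5 → J2 → J4 → J1
  J3: C=14, w·C=8×14=112
  J5: C=31, w·C=5×31=155
  J2: C=39, w·C=2×39=78
  J4: C=55, w·C=2×55=110
  J1: C=70, w·C=1×70=70
Σ w·C = 525
= 525


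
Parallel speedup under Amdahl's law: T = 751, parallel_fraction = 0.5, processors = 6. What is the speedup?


Amdahl's law: T_p = T × ((1-p) + p/N)
= 751 × ((1-0.5) + 0.5/6)
= 751 × (0.50 + 0.0833)
= 751 × 0.5833
= 438.08
Speedup = 751/438.08
= 1.71×


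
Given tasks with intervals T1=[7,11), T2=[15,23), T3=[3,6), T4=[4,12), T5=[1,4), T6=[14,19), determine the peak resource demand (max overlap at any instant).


Check each time point for overlaps:
  t=3: 2 tasks active (T3, T5)
Max concurrent = 2


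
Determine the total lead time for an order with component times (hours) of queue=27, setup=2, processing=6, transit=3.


Lead time = queue + setup + processing + transit
= 27 + 2 + 6 + 3
= 38 hours


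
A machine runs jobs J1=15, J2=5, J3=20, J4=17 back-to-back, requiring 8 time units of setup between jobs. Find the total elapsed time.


Makespan = Σ processing + (n-1) × setup
= (15 + 5 + 20 + 17) + (4-1)×8
= 57 + 24
= 81 time units


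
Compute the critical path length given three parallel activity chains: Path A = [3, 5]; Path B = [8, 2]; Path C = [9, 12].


Path A: 3 + 5 = 8
Path B: 8 + 2 = 10
Path C: 9 + 12 = 21
Critical path = longest = max(8, 10, 21)
= 21 (Path C)


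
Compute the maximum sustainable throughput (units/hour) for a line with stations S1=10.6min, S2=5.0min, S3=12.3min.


Bottleneck = longest station time
Station times: [10.6, 5.0, 12.3]
Max = 12.3 min
Rate = 60 / 12.3
= 4.88 units/hour (bottleneck: 12.3min)


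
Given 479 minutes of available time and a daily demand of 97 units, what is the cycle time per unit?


Cycle time = available time / demand
= 479 / 97
= 4.94 min/unit


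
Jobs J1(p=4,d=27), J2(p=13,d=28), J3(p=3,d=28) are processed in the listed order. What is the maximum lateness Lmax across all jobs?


Lateness per job (L = C - d):
  J1: C=4, d=27, L=-23
  J2: C=17, d=28, L=-11
  J3: C=20, d=28, L=-8
Lmax = max(-23, -11, -8)
= -8


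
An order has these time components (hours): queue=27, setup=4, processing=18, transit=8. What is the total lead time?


Lead time = queue + setup + processing + transit
= 27 + 4 + 18 + 8
= 57 hours


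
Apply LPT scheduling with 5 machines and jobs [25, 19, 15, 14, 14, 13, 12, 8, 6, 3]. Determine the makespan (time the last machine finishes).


Jobs (LPT sorted): [25, 19, 15, 14, 14, 13, 12, 8, 6, 3]
Machines: 5
  J=25 → Machine 1 (load: 0+25=25)
  J=19 → Machine 2 (load: 0+19=19)
  J=15 → Machine 3 (load: 0+15=15)
  J=14 → Machine 4 (load: 0+14=14)
  J=14 → Machine 5 (load: 0+14=14)
  J=13 → Machine 4 (load: 14+13=27)
  J=12 → Machine 5 (load: 14+12=26)
  J=8 → Machine 3 (load: 15+8=23)
  J=6 → Machine 2 (load: 19+6=25)
  J=3 → Machine 3 (load: 23+3=26)
Machine loads: [25, 25, 26, 27, 26]
Makespan = max = 27 time units


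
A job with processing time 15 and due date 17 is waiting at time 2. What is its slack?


Slack = due - current_time - processing
= 17 - 2 - 15
= 0


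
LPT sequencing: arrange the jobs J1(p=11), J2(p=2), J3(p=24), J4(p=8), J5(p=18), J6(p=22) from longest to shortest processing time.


LPT: sort by longest processing time first
  J3: p=24
  J6: p=22
  J5: p=18
  J1: p=11
  J4: p=8
  J2: p=2
Order: J3 → J6 → J5 → J1 → J4 → J2


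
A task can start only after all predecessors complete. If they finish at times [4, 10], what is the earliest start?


ES = max of all predecessor completion times
Predecessors: [4, 10]
ES = max(4, 10)
= 10


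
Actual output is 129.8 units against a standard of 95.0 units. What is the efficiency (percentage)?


Efficiency = (actual / standard) × 100
= (129.8 / 95.0) × 100
= 136.6%


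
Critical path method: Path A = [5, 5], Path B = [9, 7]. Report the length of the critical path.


Path A: 5 + 5 = 10
Path B: 9 + 7 = 16
Critical path = longest = max(10, 16)
= 16 (Path B)


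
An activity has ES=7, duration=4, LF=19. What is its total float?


EF = ES + duration = 7 + 4 = 11
LS = LF - duration = 19 - 4 = 15
Total Float = LF - EF = 19 - 11
(or LS - ES = 15 - 7)
= 8


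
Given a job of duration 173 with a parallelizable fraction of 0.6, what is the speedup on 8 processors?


Amdahl's law: T_p = T × ((1-p) + p/N)
= 173 × ((1-0.6) + 0.6/8)
= 173 × (0.40 + 0.0750)
= 173 × 0.4750
= 82.18
Speedup = 173/82.18
= 2.11×


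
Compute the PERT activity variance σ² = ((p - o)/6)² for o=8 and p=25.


σ² = ((p - o) / 6)² = (p - o)² / 36
= (25 - 8)² / 36
= 17² / 36
= 289 / 36
= 8.0278


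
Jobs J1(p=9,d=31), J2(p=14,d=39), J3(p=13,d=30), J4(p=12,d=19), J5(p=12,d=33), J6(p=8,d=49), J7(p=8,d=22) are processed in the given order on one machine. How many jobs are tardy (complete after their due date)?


Completion vs due date:
  J1: C=9, d=31 → on time
  J2: C=23, d=39 → on time
  J3: C=36, d=30 → TARDY
  J4: C=48, d=19 → TARDY
  J5: C=60, d=33 → TARDY
  J6: C=68, d=49 → TARDY
  J7: C=76, d=22 → TARDY
Tardy jobs: J3, J4, J5, J6, J7
Count = 5


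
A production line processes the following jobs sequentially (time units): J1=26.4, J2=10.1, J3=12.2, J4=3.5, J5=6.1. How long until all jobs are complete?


Sequential makespan: sum all processing times
= 26.4 + 10.1 + 12.2 + 3.5 + 6.1
= 58.3 time units


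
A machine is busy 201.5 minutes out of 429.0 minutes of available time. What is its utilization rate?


Utilization = busy / total × 100
= 201.5 / 429.0 × 100
= 47.0%


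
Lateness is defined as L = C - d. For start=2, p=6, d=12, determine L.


Completion = 2 + 6 = 8
Lateness = C - d = 8 - 12
= -4


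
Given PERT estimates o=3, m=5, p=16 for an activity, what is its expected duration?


te = (o + 4m + p) / 6
= (3 + 4×5 + 16) / 6
= (3 + 20 + 16) / 6
= 39 / 6
= 6.50


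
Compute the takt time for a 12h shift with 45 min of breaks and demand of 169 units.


Available = 12×60 - 45 = 675 min
Takt time = 675 / 169
= 3.99 min/unit


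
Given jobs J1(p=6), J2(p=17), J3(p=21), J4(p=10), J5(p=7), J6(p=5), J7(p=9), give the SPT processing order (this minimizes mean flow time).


SPT: sort by shortest processing time
  J6: p=5
  J1: p=6
  J5: p=7
  J7: p=9
  J4: p=10
  J2: p=17
  J3: p=21
Order: J6 → J1 → J5 → J7 → J4 → J2 → J3


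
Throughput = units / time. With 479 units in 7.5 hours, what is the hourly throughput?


Throughput = units / time
= 479 / 7.5
= 63.9 units/hour


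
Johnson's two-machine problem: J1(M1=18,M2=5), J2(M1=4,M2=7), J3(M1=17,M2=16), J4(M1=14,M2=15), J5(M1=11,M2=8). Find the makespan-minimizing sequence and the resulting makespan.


Johnson's rule:
Group 1 (M1≤M2, sort by M1): ['J2', 'J4']
Group 2 (M1>M2, sort desc M2): ['J3', 'J5', 'J1']
Sequence: J2 → J4 → J3 → J5 → J1
Makespan calculation:
  J2: M1 done=4, M2 done=11
  J4: M1 done=18, M2 done=33
  J3: M1 done=35, M2 done=51
  J5: M1 done=46, M2 done=59
  J1: M1 done=64, M2 done=69
= Sequence: J2 → J4 → J3 → J5 → J1, Makespan: 69


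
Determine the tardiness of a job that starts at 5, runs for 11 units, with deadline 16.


Completion = start + processing = 5 + 11 = 16
Tardiness = max(0, C - d) = max(0, 16 - 16)
= max(0, 0)
= 0


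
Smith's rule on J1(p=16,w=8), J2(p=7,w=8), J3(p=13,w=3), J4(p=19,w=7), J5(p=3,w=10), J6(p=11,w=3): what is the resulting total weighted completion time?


WSPT order (by p/w): J5 → J2 → J1 → J4 → J6 → J3
  J5: C=3, w·C=10×3=30
  J2: C=10, w·C=8×10=80
  J1: C=26, w·C=8×26=208
  J4: C=45, w·C=7×45=315
  J6: C=56, w·C=3×56=168
  J3: C=69, w·C=3×69=207
Σ w·C = 1008
= 1008


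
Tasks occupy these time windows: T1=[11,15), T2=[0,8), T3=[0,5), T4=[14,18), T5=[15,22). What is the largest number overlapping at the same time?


Check each time point for overlaps:
  t=0: 2 tasks active (T2, T3)
Max concurrent = 2


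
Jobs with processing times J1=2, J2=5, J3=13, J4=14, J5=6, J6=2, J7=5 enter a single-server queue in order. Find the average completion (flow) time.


Completion times:
  J1: completes at 2
  J2: completes at 7
  J3: completes at 20
  J4: completes at 34
  J5: completes at 40
  J6: completes at 42
  J7: completes at 47
Sum = 192
Average = 192/7
= 27.43


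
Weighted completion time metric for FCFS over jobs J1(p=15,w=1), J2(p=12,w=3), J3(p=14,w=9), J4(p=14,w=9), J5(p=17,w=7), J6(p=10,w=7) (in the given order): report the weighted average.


Completion times:
  J1: C=15, w×C=1×15=15
  J2: C=27, w×C=3×27=81
  J3: C=41, w×C=9×41=369
  J4: C=55, w×C=9×55=495
  J5: C=72, w×C=7×72=504
  J6: C=82, w×C=7×82=574
Sum w×C = 2038
Sum w = 36
Weighted avg = 2038/36
= 56.61


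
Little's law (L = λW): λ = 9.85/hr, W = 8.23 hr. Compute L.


Little's law: L = λ × W
= 9.85 × 8.23
= 81.07


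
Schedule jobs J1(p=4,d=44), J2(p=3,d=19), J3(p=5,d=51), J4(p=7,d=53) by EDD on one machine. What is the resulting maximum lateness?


EDD order: J2 → J1 → J3 → J4
Completion and lateness:
  J2: C=3, d=19, L=3-19=-16
  J1: C=7, d=44, L=7-44=-37
  J3: C=12, d=51, L=12-51=-39
  J4: C=19, d=53, L=19-53=-34
Lmax = max(-16, -37, -39, -34)
= -16


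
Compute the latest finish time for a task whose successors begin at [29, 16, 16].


LF = min of all successor start times
Successors start at: [29, 16, 16]
LF = min(29, 16, 16)
= 16


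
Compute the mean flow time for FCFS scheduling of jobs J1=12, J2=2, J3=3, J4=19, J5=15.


Completion times:
  J1: completes at 12
  J2: completes at 14
  J3: completes at 17
  J4: completes at 36
  J5: completes at 51
Sum = 130
Average = 130/5
= 26.00


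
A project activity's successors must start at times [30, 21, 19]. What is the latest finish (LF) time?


LF = min of all successor start times
Successors start at: [30, 21, 19]
LF = min(30, 21, 19)
= 19


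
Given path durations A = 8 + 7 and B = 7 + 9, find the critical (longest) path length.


Path A: 8 + 7 = 15
Path B: 7 + 9 = 16
Critical path = longest = max(15, 16)
= 16 (Path B)


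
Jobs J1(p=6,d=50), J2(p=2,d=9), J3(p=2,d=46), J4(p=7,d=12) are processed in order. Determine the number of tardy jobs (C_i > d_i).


Completion vs due date:
  J1: C=6, d=50 → on time
  J2: C=8, d=9 → on time
  J3: C=10, d=46 → on time
  J4: C=17, d=12 → TARDY
Tardy jobs: J4
Count = 1


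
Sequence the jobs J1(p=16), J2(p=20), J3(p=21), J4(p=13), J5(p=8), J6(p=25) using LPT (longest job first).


LPT: sort by longest processing time first
  J6: p=25
  J3: p=21
  J2: p=20
  J1: p=16
  J4: p=13
  J5: p=8
Order: J6 → J3 → J2 → J1 → J4 → J5


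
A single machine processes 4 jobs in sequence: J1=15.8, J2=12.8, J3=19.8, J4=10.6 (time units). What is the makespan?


Sequential makespan: sum all processing times
= 15.8 + 12.8 + 19.8 + 10.6
= 59.0 time units


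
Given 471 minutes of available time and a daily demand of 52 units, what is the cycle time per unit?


Cycle time = available time / demand
= 471 / 52
= 9.06 min/unit


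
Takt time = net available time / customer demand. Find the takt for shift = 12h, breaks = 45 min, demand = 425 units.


Available = 12×60 - 45 = 675 min
Takt time = 675 / 425
= 1.59 min/unit


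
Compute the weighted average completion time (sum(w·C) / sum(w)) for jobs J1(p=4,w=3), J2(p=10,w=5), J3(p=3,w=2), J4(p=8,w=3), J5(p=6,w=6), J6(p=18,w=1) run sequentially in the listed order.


Completion times:
  J1: C=4, w×C=3×4=12
  J2: C=14, w×C=5×14=70
  J3: C=17, w×C=2×17=34
  J4: C=25, w×C=3×25=75
  J5: C=31, w×C=6×31=186
  J6: C=49, w×C=1×49=49
Sum w×C = 426
Sum w = 20
Weighted avg = 426/20
= 21.30


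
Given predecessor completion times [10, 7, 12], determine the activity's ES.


ES = max of all predecessor completion times
Predecessors: [10, 7, 12]
ES = max(10, 7, 12)
= 12


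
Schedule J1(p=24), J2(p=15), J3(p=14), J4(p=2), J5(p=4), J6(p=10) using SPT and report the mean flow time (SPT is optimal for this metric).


SPT order: J4 → J5 → J6 → J3 → J2 → J1
Completion times:
  J4: C=2
  J5: C=6
  J6: C=16
  J3: C=30
  J2: C=45
  J1: C=69
Sum = 168, n = 6
Mean flow = 168/6
= 28.00


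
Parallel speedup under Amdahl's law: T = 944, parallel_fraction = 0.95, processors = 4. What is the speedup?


Amdahl's law: T_p = T × ((1-p) + p/N)
= 944 × ((1-0.95) + 0.95/4)
= 944 × (0.05 + 0.2375)
= 944 × 0.2875
= 271.40
Speedup = 944/271.40
= 3.48×


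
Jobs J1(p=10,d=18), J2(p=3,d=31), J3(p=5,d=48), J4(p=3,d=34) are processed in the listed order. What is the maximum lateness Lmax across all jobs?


Lateness per job (L = C - d):
  J1: C=10, d=18, L=-8
  J2: C=13, d=31, L=-18
  J3: C=18, d=48, L=-30
  J4: C=21, d=34, L=-13
Lmax = max(-8, -18, -30, -13)
= -8


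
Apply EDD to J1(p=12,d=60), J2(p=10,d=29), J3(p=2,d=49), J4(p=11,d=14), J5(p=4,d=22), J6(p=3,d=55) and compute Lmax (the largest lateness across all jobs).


EDD order: J4 → J5 → J2 → J3 → J6 → J1
Completion and lateness:
  J4: C=11, d=14, L=11-14=-3
  J5: C=15, d=22, L=15-22=-7
  J2: C=25, d=29, L=25-29=-4
  J3: C=27, d=49, L=27-49=-22
  J6: C=30, d=55, L=30-55=-25
  J1: C=42, d=60, L=42-60=-18
Lmax = max(-3, -7, -4, -22, -25, -18)
= -3


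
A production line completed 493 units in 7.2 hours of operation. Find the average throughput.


Throughput = units / time
= 493 / 7.2
= 68.5 units/hour


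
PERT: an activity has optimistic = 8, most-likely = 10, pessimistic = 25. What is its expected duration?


te = (o + 4m + p) / 6
= (8 + 4×10 + 25) / 6
= (8 + 40 + 25) / 6
= 73 / 6
= 12.17


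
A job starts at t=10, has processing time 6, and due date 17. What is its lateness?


Completion = 10 + 6 = 16
Lateness = C - d = 16 - 17
= -1


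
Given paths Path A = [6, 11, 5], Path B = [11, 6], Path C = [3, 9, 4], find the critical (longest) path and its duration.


Path A: 6 + 11 + 5 = 22
Path B: 11 + 6 = 17
Path C: 3 + 9 + 4 = 16
Critical path = longest = max(22, 17, 16)
= 22 (Path A)


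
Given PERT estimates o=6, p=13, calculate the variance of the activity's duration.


σ² = ((p - o) / 6)² = (p - o)² / 36
= (13 - 6)² / 36
= 7² / 36
= 49 / 36
= 1.3611


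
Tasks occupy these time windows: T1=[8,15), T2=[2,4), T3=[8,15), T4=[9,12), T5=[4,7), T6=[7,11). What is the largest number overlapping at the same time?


Check each time point for overlaps:
  t=9: 4 tasks active (T1, T3, T4, T6)
Max concurrent = 4


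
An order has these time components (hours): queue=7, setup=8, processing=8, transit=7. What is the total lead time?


Lead time = queue + setup + processing + transit
= 7 + 8 + 8 + 7
= 30 hours


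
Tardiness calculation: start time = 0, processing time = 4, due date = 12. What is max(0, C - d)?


Completion = start + processing = 0 + 4 = 4
Tardiness = max(0, C - d) = max(0, 4 - 12)
= max(0, -8)
= 0


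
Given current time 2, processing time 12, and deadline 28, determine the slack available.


Slack = due - current_time - processing
= 28 - 2 - 12
= 14


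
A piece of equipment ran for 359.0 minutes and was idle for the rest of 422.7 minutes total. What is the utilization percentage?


Utilization = busy / total × 100
= 359.0 / 422.7 × 100
= 84.9%


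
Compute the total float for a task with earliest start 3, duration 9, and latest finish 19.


EF = ES + duration = 3 + 9 = 12
LS = LF - duration = 19 - 9 = 10
Total Float = LF - EF = 19 - 12
(or LS - ES = 10 - 3)
= 7


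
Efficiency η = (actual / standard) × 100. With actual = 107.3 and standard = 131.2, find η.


Efficiency = (actual / standard) × 100
= (107.3 / 131.2) × 100
= 81.8%


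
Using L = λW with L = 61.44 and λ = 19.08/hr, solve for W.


Little's law: L = λW → W = L / λ
= 61.44 / 19.08
= 3.22 hours


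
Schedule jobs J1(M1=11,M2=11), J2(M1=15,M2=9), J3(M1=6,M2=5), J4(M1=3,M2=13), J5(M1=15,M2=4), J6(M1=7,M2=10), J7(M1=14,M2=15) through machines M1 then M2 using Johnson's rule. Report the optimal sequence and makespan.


Johnson's rule:
Group 1 (M1≤M2, sort by M1): ['J4', 'J6', 'J1', 'J7']
Group 2 (M1>M2, sort desc M2): ['J2', 'J3', 'J5']
Sequence: J4 → J6 → J1 → J7 → J2 → J3 → J5
Makespan calculation:
  J4: M1 done=3, M2 done=16
  J6: M1 done=10, M2 done=26
  J1: M1 done=21, M2 done=37
  J7: M1 done=35, M2 done=52
  J2: M1 done=50, M2 done=61
  J3: M1 done=56, M2 done=66
  J5: M1 done=71, M2 done=75
= Sequence: J4 → J6 → J1 → J7 → J2 → J3 → J5, Makespan: 75


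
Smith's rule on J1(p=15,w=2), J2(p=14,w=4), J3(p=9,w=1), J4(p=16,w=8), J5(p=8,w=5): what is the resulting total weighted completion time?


WSPT order (by p/w): J5 → J4 → J2 → J1 → J3
  J5: C=8, w·C=5×8=40
  J4: C=24, w·C=8×24=192
  J2: C=38, w·C=4×38=152
  J1: C=53, w·C=2×53=106
  J3: C=62, w·C=1×62=62
Σ w·C = 552
= 552


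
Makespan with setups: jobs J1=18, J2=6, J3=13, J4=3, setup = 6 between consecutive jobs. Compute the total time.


Makespan = Σ processing + (n-1) × setup
= (18 + 6 + 13 + 3) + (4-1)×6
= 40 + 18
= 58 time units


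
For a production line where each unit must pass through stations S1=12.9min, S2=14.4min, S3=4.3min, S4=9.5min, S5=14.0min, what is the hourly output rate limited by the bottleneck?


Bottleneck = longest station time
Station times: [12.9, 14.4, 4.3, 9.5, 14.0]
Max = 14.4 min
Rate = 60 / 14.4
= 4.17 units/hour (bottleneck: 14.4min)


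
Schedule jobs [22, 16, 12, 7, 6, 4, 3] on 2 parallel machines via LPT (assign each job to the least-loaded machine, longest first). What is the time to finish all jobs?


Jobs (LPT sorted): [22, 16, 12, 7, 6, 4, 3]
Machines: 2
  J=22 → Machine 1 (load: 0+22=22)
  J=16 → Machine 2 (load: 0+16=16)
  J=12 → Machine 2 (load: 16+12=28)
  J=7 → Machine 1 (load: 22+7=29)
  J=6 → Machine 2 (load: 28+6=34)
  J=4 → Machine 1 (load: 29+4=33)
  J=3 → Machine 1 (load: 33+3=36)
Machine loads: [36, 34]
Makespan = max = 36 time units


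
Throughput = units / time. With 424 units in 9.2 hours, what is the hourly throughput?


Throughput = units / time
= 424 / 9.2
= 46.1 units/hour


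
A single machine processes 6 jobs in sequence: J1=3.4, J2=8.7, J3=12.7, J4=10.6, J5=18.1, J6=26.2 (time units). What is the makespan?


Sequential makespan: sum all processing times
= 3.4 + 8.7 + 12.7 + 10.6 + 18.1 + 26.2
= 79.7 time units


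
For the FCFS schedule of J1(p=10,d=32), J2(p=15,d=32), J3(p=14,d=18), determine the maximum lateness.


Lateness per job (L = C - d):
  J1: C=10, d=32, L=-22
  J2: C=25, d=32, L=-7
  J3: C=39, d=18, L=21
Lmax = max(-22, -7, 21)
= 21


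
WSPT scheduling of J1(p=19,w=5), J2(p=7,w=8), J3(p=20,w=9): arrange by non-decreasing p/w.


WSPT (Smith's rule): sort by p/w ascending
  J2: p/w = 7/8 = 0.875
  J3: p/w = 20/9 = 2.222
  J1: p/w = 19/5 = 3.800
Order: J2 → J3 → J1


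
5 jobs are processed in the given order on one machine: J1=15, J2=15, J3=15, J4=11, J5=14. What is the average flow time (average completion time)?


Completion times:
  J1: completes at 15
  J2: completes at 30
  J3: completes at 45
  J4: completes at 56
  J5: completes at 70
Sum = 216
Average = 216/5
= 43.20


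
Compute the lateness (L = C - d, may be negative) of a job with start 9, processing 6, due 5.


Completion = 9 + 6 = 15
Lateness = C - d = 15 - 5
= 10


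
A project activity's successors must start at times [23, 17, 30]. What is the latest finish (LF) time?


LF = min of all successor start times
Successors start at: [23, 17, 30]
LF = min(23, 17, 30)
= 17


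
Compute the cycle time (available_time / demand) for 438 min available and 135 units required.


Cycle time = available time / demand
= 438 / 135
= 3.24 min/unit


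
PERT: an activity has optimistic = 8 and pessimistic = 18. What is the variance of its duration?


σ² = ((p - o) / 6)² = (p - o)² / 36
= (18 - 8)² / 36
= 10² / 36
= 100 / 36
= 2.7778


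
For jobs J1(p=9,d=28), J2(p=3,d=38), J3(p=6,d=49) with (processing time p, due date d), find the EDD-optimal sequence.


EDD: sort by earliest due date
  J1: d=28, p=9
  J2: d=38, p=3
  J3: d=49, p=6
Order: J1 → J2 → J3


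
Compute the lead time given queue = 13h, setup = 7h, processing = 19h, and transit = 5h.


Lead time = queue + setup + processing + transit
= 13 + 7 + 19 + 5
= 44 hours


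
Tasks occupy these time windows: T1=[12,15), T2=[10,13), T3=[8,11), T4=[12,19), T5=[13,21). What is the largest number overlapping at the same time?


Check each time point for overlaps:
  t=12: 3 tasks active (T1, T2, T4)
Max concurrent = 3


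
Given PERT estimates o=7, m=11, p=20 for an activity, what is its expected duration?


te = (o + 4m + p) / 6
= (7 + 4×11 + 20) / 6
= (7 + 44 + 20) / 6
= 71 / 6
= 11.83


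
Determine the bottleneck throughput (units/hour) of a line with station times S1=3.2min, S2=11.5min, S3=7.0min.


Bottleneck = longest station time
Station times: [3.2, 11.5, 7.0]
Max = 11.5 min
Rate = 60 / 11.5
= 5.22 units/hour (bottleneck: 11.5min)


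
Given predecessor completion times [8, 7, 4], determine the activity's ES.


ES = max of all predecessor completion times
Predecessors: [8, 7, 4]
ES = max(8, 7, 4)
= 8


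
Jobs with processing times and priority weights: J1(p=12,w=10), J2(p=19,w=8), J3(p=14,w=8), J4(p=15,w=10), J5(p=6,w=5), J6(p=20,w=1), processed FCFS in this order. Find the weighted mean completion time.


Completion times:
  J1: C=12, w×C=10×12=120
  J2: C=31, w×C=8×31=248
  J3: C=45, w×C=8×45=360
  J4: C=60, w×C=10×60=600
  J5: C=66, w×C=5×66=330
  J6: C=86, w×C=1×86=86
Sum w×C = 1744
Sum w = 42
Weighted avg = 1744/42
= 41.52


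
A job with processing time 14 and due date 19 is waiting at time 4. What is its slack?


Slack = due - current_time - processing
= 19 - 4 - 14
= 1


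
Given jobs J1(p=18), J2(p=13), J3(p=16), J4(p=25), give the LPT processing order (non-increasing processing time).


LPT: sort by longest processing time first
  J4: p=25
  J1: p=18
  J3: p=16
  J2: p=13
Order: J4 → J1 → J3 → J2


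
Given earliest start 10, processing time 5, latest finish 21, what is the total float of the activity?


EF = ES + duration = 10 + 5 = 15
LS = LF - duration = 21 - 5 = 16
Total Float = LF - EF = 21 - 15
(or LS - ES = 16 - 10)
= 6


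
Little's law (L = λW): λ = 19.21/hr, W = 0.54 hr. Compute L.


Little's law: L = λ × W
= 19.21 × 0.54
= 10.37


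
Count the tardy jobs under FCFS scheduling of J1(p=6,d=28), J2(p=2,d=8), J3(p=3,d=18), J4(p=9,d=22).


Completion vs due date:
  J1: C=6, d=28 → on time
  J2: C=8, d=8 → on time
  J3: C=11, d=18 → on time
  J4: C=20, d=22 → on time
Tardy jobs: none
Count = 0


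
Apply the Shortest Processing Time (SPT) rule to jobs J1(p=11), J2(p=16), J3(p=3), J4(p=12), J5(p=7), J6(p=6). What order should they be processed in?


SPT: sort by shortest processing time
  J3: p=3
  J6: p=6
  J5: p=7
  J1: p=11
  J4: p=12
  J2: p=16
Order: J3 → J6 → J5 → J1 → J4 → J2


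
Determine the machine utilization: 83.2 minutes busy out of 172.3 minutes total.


Utilization = busy / total × 100
= 83.2 / 172.3 × 100
= 48.3%


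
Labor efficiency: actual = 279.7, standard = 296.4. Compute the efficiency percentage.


Efficiency = (actual / standard) × 100
= (279.7 / 296.4) × 100
= 94.4%


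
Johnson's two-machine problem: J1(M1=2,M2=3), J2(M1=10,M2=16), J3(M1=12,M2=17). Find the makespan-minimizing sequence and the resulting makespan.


Johnson's rule:
Group 1 (M1≤M2, sort by M1): ['J1', 'J2', 'J3']
Group 2 (M1>M2, sort desc M2): []
Sequence: J1 → J2 → J3
Makespan calculation:
  J1: M1 done=2, M2 done=5
  J2: M1 done=12, M2 done=28
  J3: M1 done=24, M2 done=45
= Sequence: J1 → J2 → J3, Makespan: 45


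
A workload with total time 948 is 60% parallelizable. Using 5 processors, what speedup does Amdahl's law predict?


Amdahl's law: T_p = T × ((1-p) + p/N)
= 948 × ((1-0.6) + 0.6/5)
= 948 × (0.40 + 0.1200)
= 948 × 0.5200
= 492.96
Speedup = 948/492.96
= 1.92×


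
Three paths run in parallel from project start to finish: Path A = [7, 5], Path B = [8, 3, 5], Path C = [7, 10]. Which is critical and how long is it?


Path A: 7 + 5 = 12
Path B: 8 + 3 + 5 = 16
Path C: 7 + 10 = 17
Critical path = longest = max(12, 16, 17)
= 17 (Path C)


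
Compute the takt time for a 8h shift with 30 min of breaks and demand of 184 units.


Available = 8×60 - 30 = 450 min
Takt time = 450 / 184
= 2.45 min/unit


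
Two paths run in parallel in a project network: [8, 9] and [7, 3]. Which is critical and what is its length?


Path A: 8 + 9 = 17
Path B: 7 + 3 = 10
Critical path = longest = max(17, 10)
= 17 (Path A)


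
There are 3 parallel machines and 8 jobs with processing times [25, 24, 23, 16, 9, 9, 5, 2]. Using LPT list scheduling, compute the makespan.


Jobs (LPT sorted): [25, 24, 23, 16, 9, 9, 5, 2]
Machines: 3
  J=25 → Machine 1 (load: 0+25=25)
  J=24 → Machine 2 (load: 0+24=24)
  J=23 → Machine 3 (load: 0+23=23)
  J=16 → Machine 3 (load: 23+16=39)
  J=9 → Machine 2 (load: 24+9=33)
  J=9 → Machine 1 (load: 25+9=34)
  J=5 → Machine 2 (load: 33+5=38)
  J=2 → Machine 1 (load: 34+2=36)
Machine loads: [36, 38, 39]
Makespan = max = 39 time units


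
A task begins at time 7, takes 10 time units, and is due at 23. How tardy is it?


Completion = start + processing = 7 + 10 = 17
Tardiness = max(0, C - d) = max(0, 17 - 23)
= max(0, -6)
= 0


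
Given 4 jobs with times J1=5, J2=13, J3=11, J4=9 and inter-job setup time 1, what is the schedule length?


Makespan = Σ processing + (n-1) × setup
= (5 + 13 + 11 + 9) + (4-1)×1
= 38 + 3
= 41 time units


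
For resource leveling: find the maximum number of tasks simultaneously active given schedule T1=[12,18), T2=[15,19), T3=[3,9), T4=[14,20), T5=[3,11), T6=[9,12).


Check each time point for overlaps:
  t=15: 3 tasks active (T1, T2, T4)
Max concurrent = 3


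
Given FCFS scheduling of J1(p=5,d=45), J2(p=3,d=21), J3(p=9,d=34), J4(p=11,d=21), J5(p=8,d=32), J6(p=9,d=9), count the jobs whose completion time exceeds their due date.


Completion vs due date:
  J1: C=5, d=45 → on time
  J2: C=8, d=21 → on time
  J3: C=17, d=34 → on time
  J4: C=28, d=21 → TARDY
  J5: C=36, d=32 → TARDY
  J6: C=45, d=9 → TARDY
Tardy jobs: J4, J5, J6
Count = 3


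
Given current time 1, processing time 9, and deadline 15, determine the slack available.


Slack = due - current_time - processing
= 15 - 1 - 9
= 5


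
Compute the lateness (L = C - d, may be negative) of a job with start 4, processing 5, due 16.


Completion = 4 + 5 = 9
Lateness = C - d = 9 - 16
= -7


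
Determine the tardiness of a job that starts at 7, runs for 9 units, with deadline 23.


Completion = start + processing = 7 + 9 = 16
Tardiness = max(0, C - d) = max(0, 16 - 23)
= max(0, -7)
= 0


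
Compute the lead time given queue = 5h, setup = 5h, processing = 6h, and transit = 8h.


Lead time = queue + setup + processing + transit
= 5 + 5 + 6 + 8
= 24 hours


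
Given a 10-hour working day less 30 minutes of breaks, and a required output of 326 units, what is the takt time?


Available = 10×60 - 30 = 570 min
Takt time = 570 / 326
= 1.75 min/unit


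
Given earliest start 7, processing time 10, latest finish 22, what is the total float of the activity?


EF = ES + duration = 7 + 10 = 17
LS = LF - duration = 22 - 10 = 12
Total Float = LF - EF = 22 - 17
(or LS - ES = 12 - 7)
= 5


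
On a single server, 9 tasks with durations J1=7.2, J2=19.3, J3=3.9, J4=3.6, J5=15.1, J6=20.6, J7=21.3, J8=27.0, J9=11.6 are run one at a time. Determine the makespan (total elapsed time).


Sequential makespan: sum all processing times
= 7.2 + 19.3 + 3.9 + 3.6 + 15.1 + 20.6 + 21.3 + 27.0 + 11.6
= 129.6 time units


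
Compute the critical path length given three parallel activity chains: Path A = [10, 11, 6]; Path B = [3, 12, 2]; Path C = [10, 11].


Path A: 10 + 11 + 6 = 27
Path B: 3 + 12 + 2 = 17
Path C: 10 + 11 = 21
Critical path = longest = max(27, 17, 21)
= 27 (Path A)


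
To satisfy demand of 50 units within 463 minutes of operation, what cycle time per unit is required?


Cycle time = available time / demand
= 463 / 50
= 9.26 min/unit


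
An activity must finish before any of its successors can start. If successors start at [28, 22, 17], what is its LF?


LF = min of all successor start times
Successors start at: [28, 22, 17]
LF = min(28, 22, 17)
= 17


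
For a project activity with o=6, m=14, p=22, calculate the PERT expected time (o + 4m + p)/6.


te = (o + 4m + p) / 6
= (6 + 4×14 + 22) / 6
= (6 + 56 + 22) / 6
= 84 / 6
= 14.00


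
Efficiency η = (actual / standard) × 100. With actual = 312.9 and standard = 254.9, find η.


Efficiency = (actual / standard) × 100
= (312.9 / 254.9) × 100
= 122.8%


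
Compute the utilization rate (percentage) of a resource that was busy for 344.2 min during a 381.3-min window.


Utilization = busy / total × 100
= 344.2 / 381.3 × 100
= 90.3%


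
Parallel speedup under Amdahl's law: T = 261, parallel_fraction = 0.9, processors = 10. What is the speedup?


Amdahl's law: T_p = T × ((1-p) + p/N)
= 261 × ((1-0.9) + 0.9/10)
= 261 × (0.10 + 0.0900)
= 261 × 0.1900
= 49.59
Speedup = 261/49.59
= 5.26×


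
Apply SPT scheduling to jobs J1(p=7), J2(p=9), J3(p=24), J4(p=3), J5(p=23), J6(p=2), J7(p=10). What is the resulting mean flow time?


SPT order: J6 → J4 → J1 → J2 → J7 → J5 → J3
Completion times:
  J6: C=2
  J4: C=5
  J1: C=12
  J2: C=21
  J7: C=31
  J5: C=54
  J3: C=78
Sum = 203, n = 7
Mean flow = 203/7
= 29.00


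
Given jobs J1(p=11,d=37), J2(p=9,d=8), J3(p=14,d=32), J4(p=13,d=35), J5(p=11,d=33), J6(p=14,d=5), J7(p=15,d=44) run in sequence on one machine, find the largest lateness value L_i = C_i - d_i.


Lateness per job (L = C - d):
  J1: C=11, d=37, L=-26
  J2: C=20, d=8, L=12
  J3: C=34, d=32, L=2
  J4: C=47, d=35, L=12
  J5: C=58, d=33, L=25
  J6: C=72, d=5, L=67
  J7: C=87, d=44, L=43
Lmax = max(-26, 12, 2, 12, 25, 67, 43)
= 67


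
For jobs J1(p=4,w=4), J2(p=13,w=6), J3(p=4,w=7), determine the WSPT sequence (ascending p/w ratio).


WSPT (Smith's rule): sort by p/w ascending
  J3: p/w = 4/7 = 0.571
  J1: p/w = 4/4 = 1.000
  J2: p/w = 13/6 = 2.167
Order: J3 → J1 → J2


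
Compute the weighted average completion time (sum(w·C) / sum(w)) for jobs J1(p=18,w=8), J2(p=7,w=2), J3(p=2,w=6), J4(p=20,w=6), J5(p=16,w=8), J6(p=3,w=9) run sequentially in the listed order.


Completion times:
  J1: C=18, w×C=8×18=144
  J2: C=25, w×C=2×25=50
  J3: C=27, w×C=6×27=162
  J4: C=47, w×C=6×47=282
  J5: C=63, w×C=8×63=504
  J6: C=66, w×C=9×66=594
Sum w×C = 1736
Sum w = 39
Weighted avg = 1736/39
= 44.51


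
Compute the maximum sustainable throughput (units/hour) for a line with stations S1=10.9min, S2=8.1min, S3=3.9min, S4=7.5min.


Bottleneck = longest station time
Station times: [10.9, 8.1, 3.9, 7.5]
Max = 10.9 min
Rate = 60 / 10.9
= 5.50 units/hour (bottleneck: 10.9min)


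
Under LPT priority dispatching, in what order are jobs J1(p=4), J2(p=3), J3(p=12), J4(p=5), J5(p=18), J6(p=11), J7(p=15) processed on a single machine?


LPT: sort by longest processing time first
  J5: p=18
  J7: p=15
  J3: p=12
  J6: p=11
  J4: p=5
  J1: p=4
  J2: p=3
Order: J5 → J7 → J3 → J6 → J4 → J1 → J2


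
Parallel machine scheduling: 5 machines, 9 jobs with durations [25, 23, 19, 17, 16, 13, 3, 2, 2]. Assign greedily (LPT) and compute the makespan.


Jobs (LPT sorted): [25, 23, 19, 17, 16, 13, 3, 2, 2]
Machines: 5
  J=25 → Machine 1 (load: 0+25=25)
  J=23 → Machine 2 (load: 0+23=23)
  J=19 → Machine 3 (load: 0+19=19)
  J=17 → Machine 4 (load: 0+17=17)
  J=16 → Machine 5 (load: 0+16=16)
  J=13 → Machine 5 (load: 16+13=29)
  J=3 → Machine 4 (load: 17+3=20)
  J=2 → Machine 3 (load: 19+2=21)
  J=2 → Machine 4 (load: 20+2=22)
Machine loads: [25, 23, 21, 22, 29]
Makespan = max = 29 time units
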